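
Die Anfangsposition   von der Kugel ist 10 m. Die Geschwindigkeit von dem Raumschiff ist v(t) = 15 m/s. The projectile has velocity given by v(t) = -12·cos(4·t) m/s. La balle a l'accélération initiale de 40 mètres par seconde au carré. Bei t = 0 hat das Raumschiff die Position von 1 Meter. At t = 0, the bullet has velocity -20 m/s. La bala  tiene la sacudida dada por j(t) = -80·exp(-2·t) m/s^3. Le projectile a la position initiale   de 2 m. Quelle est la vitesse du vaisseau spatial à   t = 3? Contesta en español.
Tenemos la velocidad v(t) = 15. Sustituyendo t = 3: v(3) = 15.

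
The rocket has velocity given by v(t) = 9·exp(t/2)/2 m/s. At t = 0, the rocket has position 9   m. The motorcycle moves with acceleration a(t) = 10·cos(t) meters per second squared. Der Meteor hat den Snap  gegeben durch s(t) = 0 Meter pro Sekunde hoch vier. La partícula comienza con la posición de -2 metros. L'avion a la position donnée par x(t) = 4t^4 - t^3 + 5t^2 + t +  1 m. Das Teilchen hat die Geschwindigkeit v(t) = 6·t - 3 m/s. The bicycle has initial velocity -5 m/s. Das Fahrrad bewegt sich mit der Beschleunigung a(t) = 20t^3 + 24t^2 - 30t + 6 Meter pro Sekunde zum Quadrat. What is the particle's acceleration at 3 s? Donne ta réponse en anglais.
We must differentiate our velocity equation v(t) = 6·t - 3 1 time. The derivative of velocity gives acceleration: a(t) = 6. From the given acceleration equation a(t) = 6, we substitute t = 3 to get a = 6.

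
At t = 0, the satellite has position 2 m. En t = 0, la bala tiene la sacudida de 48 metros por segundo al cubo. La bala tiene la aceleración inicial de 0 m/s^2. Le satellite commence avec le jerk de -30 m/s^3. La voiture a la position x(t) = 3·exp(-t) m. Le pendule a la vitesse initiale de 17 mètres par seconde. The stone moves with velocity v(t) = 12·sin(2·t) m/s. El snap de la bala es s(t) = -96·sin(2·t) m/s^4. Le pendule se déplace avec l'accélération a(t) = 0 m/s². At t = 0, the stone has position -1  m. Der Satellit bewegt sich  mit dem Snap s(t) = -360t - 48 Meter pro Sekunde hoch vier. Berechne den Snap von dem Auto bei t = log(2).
Wir müssen unsere Gleichung für die Position x(t) = 3·exp(-t) 4-mal ableiten. Die Ableitung von der Position ergibt die Geschwindigkeit: v(t) = -3·exp(-t). Die Ableitung von der Geschwindigkeit ergibt die Beschleunigung: a(t) = 3·exp(-t). Die Ableitung von der Beschleunigung ergibt den Ruck: j(t) = -3·exp(-t). Die Ableitung von dem Ruck ergibt den Snap: s(t) = 3·exp(-t). Mit s(t) = 3·exp(-t) und Einsetzen von t = log(2), finden wir s = 3/2.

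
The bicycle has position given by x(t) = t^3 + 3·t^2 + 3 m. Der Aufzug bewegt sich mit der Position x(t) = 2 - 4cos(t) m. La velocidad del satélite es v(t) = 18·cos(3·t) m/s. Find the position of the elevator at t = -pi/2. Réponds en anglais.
Using x(t) = 2 - 4·cos(t) and substituting t = -pi/2, we find x = 2.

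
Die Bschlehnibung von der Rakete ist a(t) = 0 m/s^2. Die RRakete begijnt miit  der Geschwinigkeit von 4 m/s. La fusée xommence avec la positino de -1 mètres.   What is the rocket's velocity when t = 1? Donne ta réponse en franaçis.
En partant de l'accélération a(t) = 0, nous prenons 1 primitive. En prenant ∫a(t)dt et en appliquant v(0) = 4, nous trouvons v(t) = 4. En utilisant v(t) = 4 et en substituant t = 1, nous trouvons v = 4.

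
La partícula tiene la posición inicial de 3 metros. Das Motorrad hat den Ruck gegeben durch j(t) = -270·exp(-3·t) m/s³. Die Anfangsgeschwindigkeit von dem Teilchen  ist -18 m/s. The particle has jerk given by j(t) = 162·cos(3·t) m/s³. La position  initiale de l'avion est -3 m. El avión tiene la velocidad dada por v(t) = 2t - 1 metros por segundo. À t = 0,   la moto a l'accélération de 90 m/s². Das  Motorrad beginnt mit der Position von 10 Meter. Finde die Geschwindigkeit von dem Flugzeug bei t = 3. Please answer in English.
Using v(t) = 2·t - 1 and substituting t = 3, we find v = 5.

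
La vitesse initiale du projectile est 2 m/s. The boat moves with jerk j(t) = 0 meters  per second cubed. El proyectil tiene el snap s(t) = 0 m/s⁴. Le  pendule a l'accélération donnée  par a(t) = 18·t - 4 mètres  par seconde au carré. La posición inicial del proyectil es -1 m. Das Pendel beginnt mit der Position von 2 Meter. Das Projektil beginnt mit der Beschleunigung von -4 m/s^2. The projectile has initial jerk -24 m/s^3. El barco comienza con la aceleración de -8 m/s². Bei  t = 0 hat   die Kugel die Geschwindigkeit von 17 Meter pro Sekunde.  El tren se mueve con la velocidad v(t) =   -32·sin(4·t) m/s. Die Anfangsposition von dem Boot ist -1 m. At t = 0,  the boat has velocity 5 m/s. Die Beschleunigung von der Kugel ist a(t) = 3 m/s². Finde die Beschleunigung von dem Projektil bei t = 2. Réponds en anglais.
Starting from snap s(t) = 0, we take 2 antiderivatives. The antiderivative of snap, with j(0) = -24, gives jerk: j(t) = -24. Taking ∫j(t)dt and applying a(0) = -4, we find a(t) = -24·t - 4. From the given acceleration equation a(t) = -24·t - 4, we substitute t = 2 to get a = -52.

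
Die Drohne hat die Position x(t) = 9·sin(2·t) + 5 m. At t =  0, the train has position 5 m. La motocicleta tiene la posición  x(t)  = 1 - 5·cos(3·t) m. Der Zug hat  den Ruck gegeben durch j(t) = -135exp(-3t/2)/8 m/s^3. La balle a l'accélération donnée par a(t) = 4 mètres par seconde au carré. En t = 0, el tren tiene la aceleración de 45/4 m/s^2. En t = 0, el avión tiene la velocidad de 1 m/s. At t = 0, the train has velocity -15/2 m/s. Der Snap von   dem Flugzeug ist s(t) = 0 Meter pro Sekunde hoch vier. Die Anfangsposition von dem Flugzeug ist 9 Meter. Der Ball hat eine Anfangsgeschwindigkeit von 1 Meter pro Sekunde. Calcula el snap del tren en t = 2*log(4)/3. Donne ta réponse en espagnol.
Partiendo de la sacudida j(t) = -135·exp(-3·t/2)/8, tomamos 1 derivada. La derivada de la sacudida da el snap: s(t) = 405·exp(-3·t/2)/16. Tenemos el snap s(t) = 405·exp(-3·t/2)/16. Sustituyendo t = 2*log(4)/3: s(2*log(4)/3) = 405/64.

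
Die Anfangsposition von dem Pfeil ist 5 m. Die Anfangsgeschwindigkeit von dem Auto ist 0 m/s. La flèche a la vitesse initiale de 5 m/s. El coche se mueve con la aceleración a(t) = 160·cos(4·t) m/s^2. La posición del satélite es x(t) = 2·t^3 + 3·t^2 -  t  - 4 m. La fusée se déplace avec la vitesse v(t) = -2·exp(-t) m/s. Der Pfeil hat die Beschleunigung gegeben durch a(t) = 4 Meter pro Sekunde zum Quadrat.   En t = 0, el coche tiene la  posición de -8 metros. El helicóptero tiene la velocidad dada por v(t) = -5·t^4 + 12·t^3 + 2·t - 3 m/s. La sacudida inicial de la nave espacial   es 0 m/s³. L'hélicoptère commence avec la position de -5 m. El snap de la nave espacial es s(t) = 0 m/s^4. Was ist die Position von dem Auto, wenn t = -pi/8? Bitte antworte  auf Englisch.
To solve this, we need to take 2 integrals of our acceleration equation a(t) = 160·cos(4·t). Finding the integral of a(t) and using v(0) = 0: v(t) = 40·sin(4·t). The antiderivative of velocity, with x(0) = -8, gives position: x(t) = 2 - 10·cos(4·t). Using x(t) = 2 - 10·cos(4·t) and substituting t = -pi/8, we find x = 2.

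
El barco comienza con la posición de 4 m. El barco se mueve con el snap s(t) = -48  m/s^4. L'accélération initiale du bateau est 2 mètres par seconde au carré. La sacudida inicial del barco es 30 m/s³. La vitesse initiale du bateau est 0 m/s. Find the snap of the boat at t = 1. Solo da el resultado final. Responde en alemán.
Bei t = 1, s = -48.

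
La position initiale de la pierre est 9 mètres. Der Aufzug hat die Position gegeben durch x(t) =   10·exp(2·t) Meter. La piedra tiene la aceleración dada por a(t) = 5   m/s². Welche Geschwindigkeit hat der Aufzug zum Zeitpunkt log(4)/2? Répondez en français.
En partant de la position x(t) = 10·exp(2·t), nous prenons 1 dérivée. En prenant d/dt de x(t), nous trouvons v(t) = 20·exp(2·t). En utilisant v(t) = 20·exp(2·t) et en substituant t = log(4)/2, nous trouvons v = 80.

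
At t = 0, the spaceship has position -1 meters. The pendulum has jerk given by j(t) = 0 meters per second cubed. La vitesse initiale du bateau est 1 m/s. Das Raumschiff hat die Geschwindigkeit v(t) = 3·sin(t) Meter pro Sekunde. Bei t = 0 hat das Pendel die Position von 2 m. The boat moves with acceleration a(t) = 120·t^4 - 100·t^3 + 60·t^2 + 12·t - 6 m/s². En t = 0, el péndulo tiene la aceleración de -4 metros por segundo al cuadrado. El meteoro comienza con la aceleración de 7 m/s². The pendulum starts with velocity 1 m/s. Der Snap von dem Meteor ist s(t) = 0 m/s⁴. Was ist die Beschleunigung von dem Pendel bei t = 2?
Ausgehend von dem Ruck j(t) = 0, nehmen wir 1 Stammfunktion. Die Stammfunktion von dem Ruck ist die Beschleunigung. Mit a(0) = -4 erhalten wir a(t) = -4. Aus der Gleichung für die Beschleunigung a(t) = -4, setzen wir t = 2 ein und erhalten a = -4.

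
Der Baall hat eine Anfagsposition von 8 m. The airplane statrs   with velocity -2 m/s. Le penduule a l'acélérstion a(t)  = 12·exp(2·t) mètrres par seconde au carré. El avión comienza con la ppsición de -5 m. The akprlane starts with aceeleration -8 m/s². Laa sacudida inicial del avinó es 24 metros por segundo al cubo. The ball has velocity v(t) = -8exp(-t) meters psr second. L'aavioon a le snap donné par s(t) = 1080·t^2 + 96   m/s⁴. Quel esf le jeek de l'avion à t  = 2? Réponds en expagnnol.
Debemos encontrar la integral de nuestra ecuación del snap s(t) = 1080·t^2 + 96 1 vez. Integrando el snap y usando la condición inicial j(0) = 24, obtenemos j(t) = 360·t^3 + 96·t + 24. Usando j(t) = 360·t^3 + 96·t + 24 y sustituyendo t = 2, encontramos j = 3096.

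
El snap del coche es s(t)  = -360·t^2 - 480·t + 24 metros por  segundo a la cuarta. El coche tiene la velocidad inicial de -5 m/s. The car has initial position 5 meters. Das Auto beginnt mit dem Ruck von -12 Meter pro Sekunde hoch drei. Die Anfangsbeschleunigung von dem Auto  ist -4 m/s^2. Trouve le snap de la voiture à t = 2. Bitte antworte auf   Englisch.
We have snap s(t) = -360·t^2 - 480·t + 24. Substituting t = 2: s(2) = -2376.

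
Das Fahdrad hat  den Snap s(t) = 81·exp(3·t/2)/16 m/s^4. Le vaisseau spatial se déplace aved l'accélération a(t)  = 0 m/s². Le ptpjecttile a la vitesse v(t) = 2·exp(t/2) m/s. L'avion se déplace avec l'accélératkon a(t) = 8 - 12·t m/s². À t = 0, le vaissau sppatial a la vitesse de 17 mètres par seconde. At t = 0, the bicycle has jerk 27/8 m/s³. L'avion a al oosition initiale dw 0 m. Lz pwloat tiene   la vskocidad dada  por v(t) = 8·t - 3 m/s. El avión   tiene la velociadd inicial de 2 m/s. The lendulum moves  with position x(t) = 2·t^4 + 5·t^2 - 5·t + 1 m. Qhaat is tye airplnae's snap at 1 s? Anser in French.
En partant de l'accélération a(t) = 8 - 12·t, nous prenons 2 dérivées. En dérivant l'accélération, nous obtenons le jerk: j(t) = -12. En dérivant le jerk, nous obtenons le snap: s(t) = 0. Nous avons le snap s(t) = 0. En substituant t = 1: s(1) = 0.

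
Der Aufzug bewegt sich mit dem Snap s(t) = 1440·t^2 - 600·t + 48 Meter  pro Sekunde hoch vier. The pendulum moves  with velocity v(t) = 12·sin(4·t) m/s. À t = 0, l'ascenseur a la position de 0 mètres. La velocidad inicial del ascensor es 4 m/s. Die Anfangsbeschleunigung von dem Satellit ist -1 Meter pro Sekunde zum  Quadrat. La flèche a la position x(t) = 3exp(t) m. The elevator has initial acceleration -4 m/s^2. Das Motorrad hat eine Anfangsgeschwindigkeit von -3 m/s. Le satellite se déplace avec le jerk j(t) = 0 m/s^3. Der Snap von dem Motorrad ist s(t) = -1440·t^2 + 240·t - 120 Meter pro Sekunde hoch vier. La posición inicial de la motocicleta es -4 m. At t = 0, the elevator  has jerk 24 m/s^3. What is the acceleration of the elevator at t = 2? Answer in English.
To find the answer, we compute 2 antiderivatives of s(t) = 1440·t^2 - 600·t + 48. Taking ∫s(t)dt and applying j(0) = 24, we find j(t) = 480·t^3 - 300·t^2 + 48·t + 24. Finding the antiderivative of j(t) and using a(0) = -4: a(t) = 120·t^4 - 100·t^3 + 24·t^2 + 24·t - 4. We have acceleration a(t) = 120·t^4 - 100·t^3 + 24·t^2 + 24·t - 4. Substituting t = 2: a(2) = 1260.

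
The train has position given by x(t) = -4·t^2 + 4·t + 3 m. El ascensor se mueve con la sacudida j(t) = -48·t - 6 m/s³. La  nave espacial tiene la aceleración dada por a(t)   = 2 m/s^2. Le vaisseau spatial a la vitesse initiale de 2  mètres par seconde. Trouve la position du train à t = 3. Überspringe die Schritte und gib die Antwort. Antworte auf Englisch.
The position at t = 3 is x = -21.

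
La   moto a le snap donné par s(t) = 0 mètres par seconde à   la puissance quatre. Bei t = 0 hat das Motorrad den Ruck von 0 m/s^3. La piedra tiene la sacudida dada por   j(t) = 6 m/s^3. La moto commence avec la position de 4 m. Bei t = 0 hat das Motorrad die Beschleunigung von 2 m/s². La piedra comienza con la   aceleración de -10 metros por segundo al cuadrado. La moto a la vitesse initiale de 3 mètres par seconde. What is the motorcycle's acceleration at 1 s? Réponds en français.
Pour résoudre ceci, nous devons prendre 2 intégrales de notre équation du snap s(t) = 0. En prenant ∫s(t)dt et en appliquant j(0) = 0, nous trouvons j(t) = 0. L'intégrale du jerk est l'accélération. En utilisant a(0) = 2, nous obtenons a(t) = 2. De l'équation de l'accélération a(t) = 2, nous substituons t = 1 pour obtenir a = 2.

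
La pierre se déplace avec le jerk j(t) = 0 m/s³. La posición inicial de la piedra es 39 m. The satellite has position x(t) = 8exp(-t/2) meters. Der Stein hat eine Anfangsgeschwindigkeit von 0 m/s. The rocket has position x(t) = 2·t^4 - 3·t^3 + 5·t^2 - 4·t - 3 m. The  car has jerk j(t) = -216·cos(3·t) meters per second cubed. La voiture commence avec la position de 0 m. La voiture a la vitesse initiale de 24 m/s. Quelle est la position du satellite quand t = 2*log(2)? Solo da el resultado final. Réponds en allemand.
Bei t = 2*log(2), x = 4.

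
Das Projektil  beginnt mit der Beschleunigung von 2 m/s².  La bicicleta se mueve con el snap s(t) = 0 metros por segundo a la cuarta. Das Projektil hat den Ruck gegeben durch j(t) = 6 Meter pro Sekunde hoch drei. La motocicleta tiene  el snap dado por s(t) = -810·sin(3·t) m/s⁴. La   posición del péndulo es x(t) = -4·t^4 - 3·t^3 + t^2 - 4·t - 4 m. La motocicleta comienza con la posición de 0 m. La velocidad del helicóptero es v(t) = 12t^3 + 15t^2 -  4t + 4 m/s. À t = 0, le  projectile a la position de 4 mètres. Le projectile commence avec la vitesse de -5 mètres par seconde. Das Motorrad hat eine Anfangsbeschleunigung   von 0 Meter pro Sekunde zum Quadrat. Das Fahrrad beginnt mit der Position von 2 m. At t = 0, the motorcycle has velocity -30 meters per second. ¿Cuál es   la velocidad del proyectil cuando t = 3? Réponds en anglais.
To find the answer, we compute 2 integrals of j(t) = 6. The integral of jerk is acceleration. Using a(0) = 2, we get a(t) = 6·t + 2. The antiderivative of acceleration, with v(0) = -5, gives velocity: v(t) = 3·t^2 + 2·t - 5. We have velocity v(t) = 3·t^2 + 2·t - 5. Substituting t = 3: v(3) = 28.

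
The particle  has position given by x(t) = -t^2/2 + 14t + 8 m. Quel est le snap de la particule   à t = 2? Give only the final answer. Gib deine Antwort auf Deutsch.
Der Snap bei t = 2 ist s = 0.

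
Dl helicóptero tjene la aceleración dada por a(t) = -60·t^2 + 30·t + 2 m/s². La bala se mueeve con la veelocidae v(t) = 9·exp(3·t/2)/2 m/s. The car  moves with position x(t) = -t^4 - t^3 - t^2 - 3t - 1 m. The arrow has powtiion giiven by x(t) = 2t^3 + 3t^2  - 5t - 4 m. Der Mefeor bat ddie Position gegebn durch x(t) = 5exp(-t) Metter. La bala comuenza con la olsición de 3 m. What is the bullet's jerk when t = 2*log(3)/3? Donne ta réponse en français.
Nous devons dériver notre équation de la vitesse v(t) = 9·exp(3·t/2)/2 2 fois. En dérivant la vitesse, nous obtenons l'accélération: a(t) = 27·exp(3·t/2)/4. La dérivée de l'accélération donne le jerk: j(t) = 81·exp(3·t/2)/8. De l'équation du jerk j(t) = 81·exp(3·t/2)/8, nous substituons t = 2*log(3)/3 pour obtenir j = 243/8.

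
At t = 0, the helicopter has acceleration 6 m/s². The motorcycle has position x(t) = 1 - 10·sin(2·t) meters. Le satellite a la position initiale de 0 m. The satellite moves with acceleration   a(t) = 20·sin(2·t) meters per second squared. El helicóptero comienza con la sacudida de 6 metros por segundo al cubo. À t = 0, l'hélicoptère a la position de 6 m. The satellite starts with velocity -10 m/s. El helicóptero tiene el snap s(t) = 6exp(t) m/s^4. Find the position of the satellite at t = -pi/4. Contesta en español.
Necesitamos integrar nuestra ecuación de la aceleración a(t) = 20·sin(2·t) 2 veces. Integrando la aceleración y usando la condición inicial v(0) = -10, obtenemos v(t) = -10·cos(2·t). La integral de la velocidad, con x(0) = 0, da la posición: x(t) = -5·sin(2·t). Usando x(t) = -5·sin(2·t) y sustituyendo t = -pi/4, encontramos x = 5.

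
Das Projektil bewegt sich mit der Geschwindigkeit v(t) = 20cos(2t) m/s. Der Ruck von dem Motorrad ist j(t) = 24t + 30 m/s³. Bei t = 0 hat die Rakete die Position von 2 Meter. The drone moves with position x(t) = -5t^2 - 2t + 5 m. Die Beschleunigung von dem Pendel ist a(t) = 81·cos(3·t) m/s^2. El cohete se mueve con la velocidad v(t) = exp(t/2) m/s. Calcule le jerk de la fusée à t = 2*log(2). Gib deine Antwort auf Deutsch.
Um dies zu lösen, müssen wir 2 Ableitungen unserer Gleichung für die Geschwindigkeit v(t) = exp(t/2) nehmen. Die Ableitung von der Geschwindigkeit ergibt die Beschleunigung: a(t) = exp(t/2)/2. Durch Ableiten von der Beschleunigung erhalten wir den Ruck: j(t) = exp(t/2)/4. Mit j(t) = exp(t/2)/4 und Einsetzen von t = 2*log(2), finden wir j = 1/2.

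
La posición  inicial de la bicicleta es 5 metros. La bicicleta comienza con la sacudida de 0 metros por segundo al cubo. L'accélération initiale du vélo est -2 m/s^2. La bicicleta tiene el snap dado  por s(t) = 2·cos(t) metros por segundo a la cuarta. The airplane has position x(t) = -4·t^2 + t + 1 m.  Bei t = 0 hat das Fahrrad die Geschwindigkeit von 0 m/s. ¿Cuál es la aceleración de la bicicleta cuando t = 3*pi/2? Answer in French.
Nous devons intégrer notre équation du snap s(t) = 2·cos(t) 2 fois. L'intégrale du snap, avec j(0) = 0, donne le jerk: j(t) = 2·sin(t). L'intégrale du jerk, avec a(0) = -2, donne l'accélération: a(t) = -2·cos(t). Nous avons l'accélération a(t) = -2·cos(t). En substituant t = 3*pi/2: a(3*pi/2) = 0.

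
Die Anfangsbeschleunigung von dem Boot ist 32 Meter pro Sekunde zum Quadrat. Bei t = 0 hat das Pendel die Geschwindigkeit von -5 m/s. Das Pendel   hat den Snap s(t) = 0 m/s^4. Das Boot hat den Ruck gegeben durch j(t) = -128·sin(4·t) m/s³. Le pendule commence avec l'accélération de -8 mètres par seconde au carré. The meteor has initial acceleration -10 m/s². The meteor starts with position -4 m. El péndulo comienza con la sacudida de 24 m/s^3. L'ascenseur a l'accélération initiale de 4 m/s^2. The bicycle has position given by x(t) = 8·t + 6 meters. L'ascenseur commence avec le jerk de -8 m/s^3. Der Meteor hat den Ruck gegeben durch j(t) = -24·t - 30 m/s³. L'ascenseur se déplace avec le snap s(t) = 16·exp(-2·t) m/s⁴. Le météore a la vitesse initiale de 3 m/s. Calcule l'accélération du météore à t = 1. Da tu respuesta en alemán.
Wir müssen die Stammfunktion unserer Gleichung für den Ruck j(t) = -24·t - 30 1-mal finden. Durch Integration von dem Ruck und Verwendung der Anfangsbedingung a(0) = -10, erhalten wir a(t) = -12·t^2 - 30·t - 10. Mit a(t) = -12·t^2 - 30·t - 10 und Einsetzen von t = 1, finden wir a = -52.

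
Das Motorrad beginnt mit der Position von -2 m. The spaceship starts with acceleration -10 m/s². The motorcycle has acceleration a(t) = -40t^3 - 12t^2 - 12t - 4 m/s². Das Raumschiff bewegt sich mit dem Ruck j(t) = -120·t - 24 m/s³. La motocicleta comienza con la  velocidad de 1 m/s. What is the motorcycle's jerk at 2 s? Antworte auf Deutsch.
Um dies zu lösen, müssen wir 1 Ableitung unserer Gleichung für die Beschleunigung a(t) = -40·t^3 - 12·t^2 - 12·t - 4 nehmen. Die Ableitung von der Beschleunigung ergibt den Ruck: j(t) = -120·t^2 - 24·t - 12. Aus der Gleichung für den Ruck j(t) = -120·t^2 - 24·t - 12, setzen wir t = 2 ein und erhalten j = -540.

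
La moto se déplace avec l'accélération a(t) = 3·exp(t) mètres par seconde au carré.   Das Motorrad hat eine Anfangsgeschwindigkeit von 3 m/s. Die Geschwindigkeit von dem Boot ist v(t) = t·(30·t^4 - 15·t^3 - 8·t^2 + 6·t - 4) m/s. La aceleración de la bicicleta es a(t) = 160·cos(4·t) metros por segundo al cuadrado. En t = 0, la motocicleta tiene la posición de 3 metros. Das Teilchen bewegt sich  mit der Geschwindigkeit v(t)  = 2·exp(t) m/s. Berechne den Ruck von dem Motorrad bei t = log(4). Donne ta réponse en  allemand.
Um dies zu lösen, müssen wir 1 Ableitung unserer Gleichung für die Beschleunigung a(t) = 3·exp(t) nehmen. Mit d/dt von a(t) finden wir j(t) = 3·exp(t). Mit j(t) = 3·exp(t) und Einsetzen von t = log(4), finden wir j = 12.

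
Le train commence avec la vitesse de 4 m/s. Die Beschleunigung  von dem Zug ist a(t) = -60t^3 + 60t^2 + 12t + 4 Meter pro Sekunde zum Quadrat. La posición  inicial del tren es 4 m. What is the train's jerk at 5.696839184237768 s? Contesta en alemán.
Ausgehend von der Beschleunigung a(t) = -60·t^3 + 60·t^2 + 12·t + 4, nehmen wir 1 Ableitung. Die Ableitung von der Beschleunigung ergibt den Ruck: j(t) = -180·t^2 + 120·t + 12. Aus der Gleichung für den Ruck j(t) = -180·t^2 + 120·t + 12, setzen wir t = 5.696839184237768 ein und erhalten j = -5146.09510228350.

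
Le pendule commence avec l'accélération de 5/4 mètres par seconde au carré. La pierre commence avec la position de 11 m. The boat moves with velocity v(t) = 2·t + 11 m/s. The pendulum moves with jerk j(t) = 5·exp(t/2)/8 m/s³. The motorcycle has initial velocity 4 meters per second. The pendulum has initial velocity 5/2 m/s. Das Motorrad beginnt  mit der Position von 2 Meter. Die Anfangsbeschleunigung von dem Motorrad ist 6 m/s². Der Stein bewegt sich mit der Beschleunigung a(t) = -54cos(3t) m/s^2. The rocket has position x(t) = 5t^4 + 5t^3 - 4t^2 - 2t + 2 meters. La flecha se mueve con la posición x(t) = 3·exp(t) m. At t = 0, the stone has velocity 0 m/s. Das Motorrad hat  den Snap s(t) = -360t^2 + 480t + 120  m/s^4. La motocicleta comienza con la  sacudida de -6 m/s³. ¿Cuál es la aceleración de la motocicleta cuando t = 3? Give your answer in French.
En partant du snap s(t) = -360·t^2 + 480·t + 120, nous prenons 2 intégrales. La primitive du snap, avec j(0) = -6, donne le jerk: j(t) = -120·t^3 + 240·t^2 + 120·t - 6. L'intégrale du jerk, avec a(0) = 6, donne l'accélération: a(t) = -30·t^4 + 80·t^3 + 60·t^2 - 6·t + 6. En utilisant a(t) = -30·t^4 + 80·t^3 + 60·t^2 - 6·t + 6 et en substituant t = 3, nous trouvons a = 258.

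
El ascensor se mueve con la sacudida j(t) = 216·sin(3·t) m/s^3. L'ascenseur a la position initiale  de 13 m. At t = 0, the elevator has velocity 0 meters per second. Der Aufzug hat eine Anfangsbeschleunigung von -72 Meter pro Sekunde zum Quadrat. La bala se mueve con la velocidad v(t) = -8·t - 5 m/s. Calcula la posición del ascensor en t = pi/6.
Para resolver esto, necesitamos tomar 3 antiderivadas de nuestra ecuación de la sacudida j(t) = 216·sin(3·t). La integral de la sacudida es la aceleración. Usando a(0) = -72, obtenemos a(t) = -72·cos(3·t). Integrando la aceleración y usando la condición inicial v(0) = 0, obtenemos v(t) = -24·sin(3·t). La integral de la velocidad es la posición. Usando x(0) = 13, obtenemos x(t) = 8·cos(3·t) + 5. Tenemos la posición x(t) = 8·cos(3·t) + 5. Sustituyendo t = pi/6: x(pi/6) = 5.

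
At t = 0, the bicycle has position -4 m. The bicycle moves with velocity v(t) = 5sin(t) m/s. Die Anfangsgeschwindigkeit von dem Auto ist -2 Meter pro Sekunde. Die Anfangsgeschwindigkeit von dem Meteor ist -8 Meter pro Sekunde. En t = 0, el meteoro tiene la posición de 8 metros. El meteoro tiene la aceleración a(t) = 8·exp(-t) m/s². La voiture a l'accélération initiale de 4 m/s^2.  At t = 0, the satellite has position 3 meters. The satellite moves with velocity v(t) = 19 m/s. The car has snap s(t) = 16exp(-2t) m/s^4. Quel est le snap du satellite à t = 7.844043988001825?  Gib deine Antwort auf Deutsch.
Ausgehend von der Geschwindigkeit v(t) = 19, nehmen wir 3 Ableitungen. Mit d/dt von v(t) finden wir a(t) = 0. Mit d/dt von a(t) finden wir j(t) = 0. Mit d/dt von j(t) finden wir s(t) = 0. Wir haben den Snap s(t) = 0. Durch Einsetzen von t = 7.844043988001825: s(7.844043988001825) = 0.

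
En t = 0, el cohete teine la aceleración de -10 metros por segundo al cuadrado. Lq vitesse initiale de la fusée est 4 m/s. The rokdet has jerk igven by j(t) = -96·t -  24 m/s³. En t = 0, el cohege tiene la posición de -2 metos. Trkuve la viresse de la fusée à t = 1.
En partant du jerk j(t) = -96·t - 24, nous prenons 2 intégrales. La primitive du jerk, avec a(0) = -10, donne l'accélération: a(t) = -48·t^2 - 24·t - 10. En intégrant l'accélération et en utilisant la condition initiale v(0) = 4, nous obtenons v(t) = -16·t^3 - 12·t^2 - 10·t + 4. En utilisant v(t) = -16·t^3 - 12·t^2 - 10·t + 4 et en substituant t = 1, nous trouvons v = -34.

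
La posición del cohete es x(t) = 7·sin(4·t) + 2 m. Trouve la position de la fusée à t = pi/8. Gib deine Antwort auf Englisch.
From the given position equation x(t) = 7·sin(4·t) + 2, we substitute t = pi/8 to get x = 9.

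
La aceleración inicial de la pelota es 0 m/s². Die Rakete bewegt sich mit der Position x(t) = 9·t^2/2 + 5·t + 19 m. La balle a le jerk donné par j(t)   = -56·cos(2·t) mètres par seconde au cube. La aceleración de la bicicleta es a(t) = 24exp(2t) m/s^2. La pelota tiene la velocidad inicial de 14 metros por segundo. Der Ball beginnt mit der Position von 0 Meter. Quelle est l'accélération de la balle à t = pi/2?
Pour résoudre ceci, nous devons prendre 1 intégrale de notre équation du jerk j(t) = -56·cos(2·t). La primitive du jerk, avec a(0) = 0, donne l'accélération: a(t) = -28·sin(2·t). De l'équation de l'accélération a(t) = -28·sin(2·t), nous substituons t = pi/2 pour obtenir a = 0.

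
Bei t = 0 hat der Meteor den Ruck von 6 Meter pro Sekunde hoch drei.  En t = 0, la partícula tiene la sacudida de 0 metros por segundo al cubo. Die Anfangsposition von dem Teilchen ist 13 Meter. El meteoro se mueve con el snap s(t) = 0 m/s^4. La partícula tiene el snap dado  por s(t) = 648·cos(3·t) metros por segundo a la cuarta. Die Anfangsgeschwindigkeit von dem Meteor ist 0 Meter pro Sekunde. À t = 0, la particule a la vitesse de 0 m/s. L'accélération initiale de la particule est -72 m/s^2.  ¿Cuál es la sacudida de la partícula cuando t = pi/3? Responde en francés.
Pour résoudre ceci, nous devons prendre 1 primitive de notre équation du snap s(t) = 648·cos(3·t). L'intégrale du snap, avec j(0) = 0, donne le jerk: j(t) = 216·sin(3·t). En utilisant j(t) = 216·sin(3·t) et en substituant t = pi/3, nous trouvons j = 0.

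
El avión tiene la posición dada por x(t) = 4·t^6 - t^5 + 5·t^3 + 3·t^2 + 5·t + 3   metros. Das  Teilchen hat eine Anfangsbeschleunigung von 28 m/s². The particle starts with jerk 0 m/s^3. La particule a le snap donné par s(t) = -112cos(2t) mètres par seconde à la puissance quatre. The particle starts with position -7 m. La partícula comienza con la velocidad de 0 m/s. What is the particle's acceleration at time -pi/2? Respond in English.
Starting from snap s(t) = -112·cos(2·t), we take 2 antiderivatives. Taking ∫s(t)dt and applying j(0) = 0, we find j(t) = -56·sin(2·t). The integral of jerk, with a(0) = 28, gives acceleration: a(t) = 28·cos(2·t). We have acceleration a(t) = 28·cos(2·t). Substituting t = -pi/2: a(-pi/2) = -28.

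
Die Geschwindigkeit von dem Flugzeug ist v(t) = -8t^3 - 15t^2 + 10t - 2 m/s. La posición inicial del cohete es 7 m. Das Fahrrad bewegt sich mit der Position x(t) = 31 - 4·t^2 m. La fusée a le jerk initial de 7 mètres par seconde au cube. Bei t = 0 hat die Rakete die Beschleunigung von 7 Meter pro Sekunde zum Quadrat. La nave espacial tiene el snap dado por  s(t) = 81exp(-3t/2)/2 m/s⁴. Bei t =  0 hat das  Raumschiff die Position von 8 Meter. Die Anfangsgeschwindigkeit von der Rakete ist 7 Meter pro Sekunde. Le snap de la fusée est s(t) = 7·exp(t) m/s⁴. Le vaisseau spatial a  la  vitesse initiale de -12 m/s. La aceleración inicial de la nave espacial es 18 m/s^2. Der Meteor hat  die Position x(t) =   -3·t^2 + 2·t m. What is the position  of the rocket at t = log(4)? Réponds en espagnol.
Debemos encontrar la antiderivada de nuestra ecuación del snap s(t) = 7·exp(t) 4 veces. Integrando el snap y usando la condición inicial j(0) = 7, obtenemos j(t) = 7·exp(t). La antiderivada de la sacudida es la aceleración. Usando a(0) = 7, obtenemos a(t) = 7·exp(t). La integral de la aceleración es la velocidad. Usando v(0) = 7, obtenemos v(t) = 7·exp(t). Integrando la velocidad y usando la condición inicial x(0) = 7, obtenemos x(t) = 7·exp(t). De la ecuación de la posición x(t) = 7·exp(t), sustituimos t = log(4) para obtener x = 28.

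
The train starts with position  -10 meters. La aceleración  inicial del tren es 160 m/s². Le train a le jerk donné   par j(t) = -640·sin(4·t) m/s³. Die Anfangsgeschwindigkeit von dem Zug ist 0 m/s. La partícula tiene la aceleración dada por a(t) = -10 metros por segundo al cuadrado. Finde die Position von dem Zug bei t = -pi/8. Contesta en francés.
En partant du jerk j(t) = -640·sin(4·t), nous prenons 3 primitives. La primitive du jerk, avec a(0) = 160, donne l'accélération: a(t) = 160·cos(4·t). En prenant ∫a(t)dt et en appliquant v(0) = 0, nous trouvons v(t) = 40·sin(4·t). L'intégrale de la vitesse est la position. En utilisant x(0) = -10, nous obtenons x(t) = -10·cos(4·t). De l'équation de la position x(t) = -10·cos(4·t), nous substituons t = -pi/8 pour obtenir x = 0.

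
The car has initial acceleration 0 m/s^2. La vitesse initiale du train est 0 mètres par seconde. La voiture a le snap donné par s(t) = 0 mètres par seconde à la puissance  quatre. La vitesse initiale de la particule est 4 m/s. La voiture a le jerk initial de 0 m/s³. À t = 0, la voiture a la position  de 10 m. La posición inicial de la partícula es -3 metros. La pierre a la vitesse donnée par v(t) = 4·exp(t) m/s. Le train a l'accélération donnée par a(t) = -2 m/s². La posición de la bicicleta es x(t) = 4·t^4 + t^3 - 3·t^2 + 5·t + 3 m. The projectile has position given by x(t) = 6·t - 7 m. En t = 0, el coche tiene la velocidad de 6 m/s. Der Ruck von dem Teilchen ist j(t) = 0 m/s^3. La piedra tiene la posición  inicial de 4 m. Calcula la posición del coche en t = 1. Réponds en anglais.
We need to integrate our snap equation s(t) = 0 4 times. Integrating snap and using the initial condition j(0) = 0, we get j(t) = 0. Taking ∫j(t)dt and applying a(0) = 0, we find a(t) = 0. Taking ∫a(t)dt and applying v(0) = 6, we find v(t) = 6. The antiderivative of velocity, with x(0) = 10, gives position: x(t) = 6·t + 10. We have position x(t) = 6·t + 10. Substituting t = 1: x(1) = 16.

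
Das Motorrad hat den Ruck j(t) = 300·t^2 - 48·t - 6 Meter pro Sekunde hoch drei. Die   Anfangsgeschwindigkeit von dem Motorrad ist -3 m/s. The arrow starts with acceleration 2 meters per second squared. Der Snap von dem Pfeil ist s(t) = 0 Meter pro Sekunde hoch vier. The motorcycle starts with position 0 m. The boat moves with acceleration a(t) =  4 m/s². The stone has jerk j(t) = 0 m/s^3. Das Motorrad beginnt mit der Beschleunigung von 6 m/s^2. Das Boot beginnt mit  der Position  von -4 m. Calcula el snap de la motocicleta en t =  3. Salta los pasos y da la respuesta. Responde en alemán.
Die Antwort ist 1752.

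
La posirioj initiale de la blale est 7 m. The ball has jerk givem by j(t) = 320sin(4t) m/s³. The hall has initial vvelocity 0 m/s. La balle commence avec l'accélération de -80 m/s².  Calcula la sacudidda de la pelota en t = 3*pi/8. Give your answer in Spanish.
Usando j(t) = 320·sin(4·t) y sustituyendo t = 3*pi/8, encontramos j = -320.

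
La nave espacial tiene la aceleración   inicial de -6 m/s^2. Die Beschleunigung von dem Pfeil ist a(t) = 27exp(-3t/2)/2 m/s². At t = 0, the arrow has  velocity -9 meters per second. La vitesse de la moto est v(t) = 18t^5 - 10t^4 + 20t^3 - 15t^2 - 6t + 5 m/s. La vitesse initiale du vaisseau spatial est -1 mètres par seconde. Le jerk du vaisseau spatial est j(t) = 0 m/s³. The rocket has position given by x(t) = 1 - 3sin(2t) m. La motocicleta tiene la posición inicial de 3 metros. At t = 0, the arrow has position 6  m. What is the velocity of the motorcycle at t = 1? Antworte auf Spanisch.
De la ecuación de la velocidad v(t) = 18·t^5 - 10·t^4 + 20·t^3 - 15·t^2 - 6·t + 5, sustituimos t = 1 para obtener v = 12.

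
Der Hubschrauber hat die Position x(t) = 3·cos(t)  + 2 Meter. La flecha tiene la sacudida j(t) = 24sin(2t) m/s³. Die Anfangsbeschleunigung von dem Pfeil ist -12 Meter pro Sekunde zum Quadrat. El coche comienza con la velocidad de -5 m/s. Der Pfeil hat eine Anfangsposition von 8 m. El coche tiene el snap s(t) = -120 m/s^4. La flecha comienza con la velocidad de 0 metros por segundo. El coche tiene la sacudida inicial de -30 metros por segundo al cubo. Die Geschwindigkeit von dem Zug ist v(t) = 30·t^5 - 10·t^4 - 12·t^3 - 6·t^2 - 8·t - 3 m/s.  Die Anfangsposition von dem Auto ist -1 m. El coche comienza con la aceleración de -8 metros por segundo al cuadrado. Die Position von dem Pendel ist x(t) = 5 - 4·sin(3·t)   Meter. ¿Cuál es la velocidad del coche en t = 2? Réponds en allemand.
Wir müssen unsere Gleichung für den Snap s(t) = -120 3-mal integrieren. Das Integral von dem Snap, mit j(0) = -30, ergibt den Ruck: j(t) = -120·t - 30. Die Stammfunktion von dem Ruck, mit a(0) = -8, ergibt die Beschleunigung: a(t) = -60·t^2 - 30·t - 8. Durch Integration von der Beschleunigung und Verwendung der Anfangsbedingung v(0) = -5, erhalten wir v(t) = -20·t^3 - 15·t^2 - 8·t - 5. Aus der Gleichung für die Geschwindigkeit v(t) = -20·t^3 - 15·t^2 - 8·t - 5, setzen wir t = 2 ein und erhalten v = -241.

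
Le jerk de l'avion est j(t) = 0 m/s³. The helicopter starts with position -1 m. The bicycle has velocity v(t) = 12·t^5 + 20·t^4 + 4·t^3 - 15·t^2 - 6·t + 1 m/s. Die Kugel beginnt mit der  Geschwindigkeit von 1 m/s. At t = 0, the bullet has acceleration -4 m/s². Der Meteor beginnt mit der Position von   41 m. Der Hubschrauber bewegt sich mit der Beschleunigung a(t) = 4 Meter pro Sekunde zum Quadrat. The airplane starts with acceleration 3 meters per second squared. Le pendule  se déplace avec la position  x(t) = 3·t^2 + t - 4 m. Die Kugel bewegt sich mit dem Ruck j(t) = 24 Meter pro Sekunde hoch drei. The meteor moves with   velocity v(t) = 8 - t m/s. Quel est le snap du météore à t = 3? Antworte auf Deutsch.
Wir müssen unsere Gleichung für die Geschwindigkeit v(t) = 8 - t 3-mal ableiten. Durch Ableiten von der Geschwindigkeit erhalten wir die Beschleunigung: a(t) = -1. Die Ableitung von der Beschleunigung ergibt den Ruck: j(t) = 0. Durch Ableiten von dem Ruck erhalten wir den Snap: s(t) = 0. Mit s(t) = 0 und Einsetzen von t = 3, finden wir s = 0.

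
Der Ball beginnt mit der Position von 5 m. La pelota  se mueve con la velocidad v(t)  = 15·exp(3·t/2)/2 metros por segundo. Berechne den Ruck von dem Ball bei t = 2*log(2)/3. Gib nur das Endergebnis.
j(2*log(2)/3) = 135/4.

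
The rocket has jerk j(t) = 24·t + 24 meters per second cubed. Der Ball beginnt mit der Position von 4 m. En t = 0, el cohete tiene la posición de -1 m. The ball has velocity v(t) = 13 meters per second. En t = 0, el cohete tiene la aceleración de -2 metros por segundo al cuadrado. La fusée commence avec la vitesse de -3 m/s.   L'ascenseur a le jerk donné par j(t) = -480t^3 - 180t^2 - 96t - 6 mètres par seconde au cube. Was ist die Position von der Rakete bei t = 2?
Wir müssen unsere Gleichung für den Ruck j(t) = 24·t + 24 3-mal integrieren. Durch Integration von dem Ruck und Verwendung der Anfangsbedingung a(0) = -2, erhalten wir a(t) = 12·t^2 + 24·t - 2. Das Integral von der Beschleunigung ist die Geschwindigkeit. Mit v(0) = -3 erhalten wir v(t) = 4·t^3 + 12·t^2 - 2·t - 3. Das Integral von der Geschwindigkeit ist die Position. Mit x(0) = -1 erhalten wir x(t) = t^4 + 4·t^3 - t^2 - 3·t - 1. Aus der Gleichung für die Position x(t) = t^4 + 4·t^3 - t^2 - 3·t - 1, setzen wir t = 2 ein und erhalten x = 37.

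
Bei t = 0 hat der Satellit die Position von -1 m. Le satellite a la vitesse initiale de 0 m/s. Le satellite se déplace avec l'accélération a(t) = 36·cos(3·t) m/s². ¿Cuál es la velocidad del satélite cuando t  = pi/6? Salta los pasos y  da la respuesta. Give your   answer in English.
At t = pi/6, v = 12.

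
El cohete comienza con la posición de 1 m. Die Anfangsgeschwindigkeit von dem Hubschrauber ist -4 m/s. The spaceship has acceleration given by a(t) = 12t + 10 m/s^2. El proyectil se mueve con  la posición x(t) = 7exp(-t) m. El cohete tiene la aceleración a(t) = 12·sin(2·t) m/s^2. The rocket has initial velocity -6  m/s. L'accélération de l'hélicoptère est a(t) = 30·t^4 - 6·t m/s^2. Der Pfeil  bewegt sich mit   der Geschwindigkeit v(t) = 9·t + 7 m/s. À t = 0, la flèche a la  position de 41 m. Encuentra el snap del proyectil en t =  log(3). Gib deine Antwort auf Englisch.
Starting from position x(t) = 7·exp(-t), we take 4 derivatives. Taking d/dt of x(t), we find v(t) = -7·exp(-t). The derivative of velocity gives acceleration: a(t) = 7·exp(-t). The derivative of acceleration gives jerk: j(t) = -7·exp(-t). Taking d/dt of j(t), we find s(t) = 7·exp(-t). Using s(t) = 7·exp(-t) and substituting t = log(3), we find s = 7/3.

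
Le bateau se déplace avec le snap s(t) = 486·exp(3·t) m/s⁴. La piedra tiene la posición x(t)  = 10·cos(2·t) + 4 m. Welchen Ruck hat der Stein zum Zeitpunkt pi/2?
Um dies zu lösen, müssen wir 3 Ableitungen unserer Gleichung für die Position x(t) = 10·cos(2·t) + 4 nehmen. Durch Ableiten von der Position erhalten wir die Geschwindigkeit: v(t) = -20·sin(2·t). Durch Ableiten von der Geschwindigkeit erhalten wir die Beschleunigung: a(t) = -40·cos(2·t). Durch Ableiten von der Beschleunigung erhalten wir den Ruck: j(t) = 80·sin(2·t). Aus der Gleichung für den Ruck j(t) = 80·sin(2·t), setzen wir t = pi/2 ein und erhalten j = 0.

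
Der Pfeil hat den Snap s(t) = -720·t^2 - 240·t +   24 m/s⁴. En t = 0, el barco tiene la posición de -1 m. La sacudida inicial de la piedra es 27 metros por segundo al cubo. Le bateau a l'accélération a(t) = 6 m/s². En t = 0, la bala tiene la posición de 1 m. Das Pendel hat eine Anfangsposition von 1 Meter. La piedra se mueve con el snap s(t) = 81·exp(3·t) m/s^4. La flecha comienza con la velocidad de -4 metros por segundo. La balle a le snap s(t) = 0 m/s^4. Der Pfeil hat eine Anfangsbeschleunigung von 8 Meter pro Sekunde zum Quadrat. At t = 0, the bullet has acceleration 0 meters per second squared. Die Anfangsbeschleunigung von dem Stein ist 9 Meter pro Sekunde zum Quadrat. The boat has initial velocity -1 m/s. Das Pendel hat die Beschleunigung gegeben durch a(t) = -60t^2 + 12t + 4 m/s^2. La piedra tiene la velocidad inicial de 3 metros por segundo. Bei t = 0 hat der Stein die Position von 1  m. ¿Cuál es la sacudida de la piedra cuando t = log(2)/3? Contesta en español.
Para resolver esto, necesitamos tomar 1 antiderivada de nuestra ecuación del snap s(t) = 81·exp(3·t). La antiderivada del snap es la sacudida. Usando j(0) = 27, obtenemos j(t) = 27·exp(3·t). Tenemos la sacudida j(t) = 27·exp(3·t). Sustituyendo t = log(2)/3: j(log(2)/3) = 54.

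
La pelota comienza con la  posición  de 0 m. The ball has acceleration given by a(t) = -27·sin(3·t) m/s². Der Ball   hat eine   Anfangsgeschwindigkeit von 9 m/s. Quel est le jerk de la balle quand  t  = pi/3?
En partant de l'accélération a(t) = -27·sin(3·t), nous prenons 1 dérivée. La dérivée de l'accélération donne le jerk: j(t) = -81·cos(3·t). Nous avons le jerk j(t) = -81·cos(3·t). En substituant t = pi/3: j(pi/3) = 81.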